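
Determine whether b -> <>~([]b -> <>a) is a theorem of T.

No, not valid

Tableau for the negation ~(b -> <>~([]b -> <>a)):
1. ~(b -> <>~([]b -> <>a)), w0
2. b, w0   [~->-rule on 1]
3. ~<>~([]b -> <>a), w0   [~->-rule on 1]
4. []b -> <>a, w0   [~<>-rule on 3 via w0Rw0]
5. <>a, w0   [->-rule on 4 (branches; this branch)]
6. a, w1   [<>-rule on 5: fresh world w1, w0Rw1]
7. []b -> <>a, w1   [~<>-rule on 3 via w0Rw1]
8. <>a, w1   [->-rule on 7 (branches; this branch)]
9. a, w2   [<>-rule on 8: fresh world w2, w1Rw2]
Accessibility: w0Rw0, w0Rw1, w1Rw1, w1Rw2, w2Rw2
The negation has an open branch (countermodel exists).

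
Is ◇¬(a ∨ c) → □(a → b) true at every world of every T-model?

No, not valid

Tableau for the negation ¬(◇¬(a ∨ c) → □(a → b)):
1. ¬(◇¬(a ∨ c) → □(a → b)), w0
2. ◇¬(a ∨ c), w0
3. ¬□(a → b), w0
4. ¬(a ∨ c), w1
5. ¬a, w1
6. ¬c, w1
7. ¬(a → b), w2
8. a, w2
9. ¬b, w2
Accessibility: w0Rw0, w0Rw1, w0Rw2, w1Rw1, w2Rw2
The negation has an open branch (countermodel exists).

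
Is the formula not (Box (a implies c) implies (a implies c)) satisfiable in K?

Satisfiable

1. not (Box (a implies c) implies (a implies c)), w0
2. Box (a implies c), w0
3. not (a implies c), w0
4. a, w0
5. not c, w0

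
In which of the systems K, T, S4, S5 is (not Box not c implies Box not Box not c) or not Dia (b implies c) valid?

S5

S4-tableau for the negation not ((not Box not c implies Box not Box not c) or not Dia (b implies c)):
1. not ((not Box not c implies Box not Box not c) or not Dia (b implies c)), u
2. not (not Box not c implies Box not Box not c), u
3. Dia (b implies c), u
4. not Box not c, u
5. not Box not Box not c, u
6. b implies c, v
7. c, v
8. c, w
9. Box not c, x
10. not c, x
Accessibility: uRu, uRv, uRw, uRx, vRv, wRw, xRx
Complete open branch: countermodel on an S4-frame, so not valid in S4, nor in K, T (the same frame is also a K-frame and a T-frame).
S5-tableau for the negation not ((not Box not c implies Box not Box not c) or not Dia (b implies c)):
1. not ((not Box not c implies Box not Box not c) or not Dia (b implies c)), u
2. not (not Box not c implies Box not Box not c), u
3. Dia (b implies c), u
4. not Box not c, u
5. not Box not Box not c, u
6. b implies c, v
7. not b, v
8. c, w
9. Box not c, x
10. not c, u
11. not c, v
12. not c, w
Accessibility: uRu, uRv, uRw, uRx, vRu, vRv, vRw, vRx, wRu, wRv, wRw, wRx, xRu, xRv, xRw, xRx
Branch closes: c and not c both at w.
Every branch closes (one shown): valid in S5.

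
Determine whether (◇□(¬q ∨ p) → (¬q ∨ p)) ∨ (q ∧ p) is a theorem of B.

Valid in B

Tableau for the negation ¬((◇□(¬q ∨ p) → (¬q ∨ p)) ∨ (q ∧ p)):
1. ¬((◇□(¬q ∨ p) → (¬q ∨ p)) ∨ (q ∧ p)), u
2. ¬(◇□(¬q ∨ p) → (¬q ∨ p)), u
3. ¬(q ∧ p), u
4. ◇□(¬q ∨ p), u
5. ¬(¬q ∨ p), u
6. q, u
7. ¬p, u
8. □(¬q ∨ p), v
9. ¬q ∨ p, u
10. ¬q ∨ p, v
11. p, u
Accessibility: uRu, uRv, vRu, vRv
Branch closes: p and ¬p both at u.
Every branch of the negation's tableau closes; the branch above is one of them.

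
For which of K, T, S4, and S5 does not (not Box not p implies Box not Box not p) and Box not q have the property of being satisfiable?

S4-tableau for the formula:
1. not (not Box not p implies Box not Box not p) and Box not q, w0
2. not (not Box not p implies Box not Box not p), w0
3. Box not q, w0
4. not Box not p, w0
5. not Box not Box not p, w0
6. not q, w0
7. p, w1
8. not q, w1
9. Box not p, w2
10. not q, w2
11. not p, w2
Accessibility: w0Rw0, w0Rw1, w0Rw2, w1Rw1, w2Rw2
Complete open branch: satisfiable in S4, hence also in K, T (this S4-model is also a K-model and a T-model).
S5-tableau for the formula:
1. not (not Box not p implies Box not Box not p) and Box not q, w0
2. not (not Box not p implies Box not Box not p), w0
3. Box not q, w0
4. not Box not p, w0
5. not Box not Box not p, w0
6. not q, w0
7. p, w1
8. not q, w1
9. Box not p, w2
10. not q, w2
11. not p, w0
12. not p, w1
Accessibility: w0Rw0, w0Rw1, w0Rw2, w1Rw0, w1Rw1, w1Rw2, w2Rw0, w2Rw1, w2Rw2
Branch closes: p and not p both at w1.
Every branch closes (one shown): unsatisfiable in S5.

K, T, S4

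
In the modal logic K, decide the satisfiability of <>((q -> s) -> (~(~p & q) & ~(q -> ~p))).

Satisfiable

1. <>((q -> s) -> (~(~p & q) & ~(q -> ~p))), w0
2. (q -> s) -> (~(~p & q) & ~(q -> ~p)), w1
3. ~(~p & q) & ~(q -> ~p), w1
4. ~(~p & q), w1
5. ~(q -> ~p), w1
6. q, w1
7. p, w1
Accessibility: w0Rw1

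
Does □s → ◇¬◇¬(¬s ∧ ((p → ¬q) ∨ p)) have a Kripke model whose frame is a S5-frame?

1. □s → ◇¬◇¬(¬s ∧ ((p → ¬q) ∨ p)), 0
2. ◇¬◇¬(¬s ∧ ((p → ¬q) ∨ p)), 0
3. ¬◇¬(¬s ∧ ((p → ¬q) ∨ p)), 1
4. ¬s ∧ ((p → ¬q) ∨ p), 0
5. ¬s, 0
6. (p → ¬q) ∨ p, 0
7. ¬s ∧ ((p → ¬q) ∨ p), 1
8. ¬s, 1
9. (p → ¬q) ∨ p, 1
10. p, 0
11. p, 1
Accessibility: 0R0, 0R1, 1R0, 1R1

Satisfiable (open branch found)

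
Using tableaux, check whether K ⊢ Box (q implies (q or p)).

Yes, valid

Tableau for the negation not Box (q implies (q or p)):
1. not Box (q implies (q or p)), u
2. not (q implies (q or p)), v
3. q, v
4. not (q or p), v
5. not q, v
6. not p, v
Accessibility: uRv
Branch closes: q and not q both at v.
Every branch of the negation's tableau closes; the branch above is one of them.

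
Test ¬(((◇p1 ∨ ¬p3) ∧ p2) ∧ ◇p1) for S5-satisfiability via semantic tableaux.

1. ¬(((◇p1 ∨ ¬p3) ∧ p2) ∧ ◇p1), 0
2. ¬◇p1, 0
3. ¬p1, 0
Accessibility: 0R0

Yes, satisfiable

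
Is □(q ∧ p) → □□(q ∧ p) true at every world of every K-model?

Tableau for the negation ¬(□(q ∧ p) → □□(q ∧ p)):
1. ¬(□(q ∧ p) → □□(q ∧ p)), w0
2. □(q ∧ p), w0   [¬→-rule on 1]
3. ¬□□(q ∧ p), w0   [¬→-rule on 1]
4. ¬□(q ∧ p), w1   [¬□-rule on 3: fresh world w1, w0Rw1]
5. q ∧ p, w1   [□-rule on 2 via w0Rw1]
6. q, w1   [∧-rule on 5]
7. p, w1   [∧-rule on 5]
8. ¬(q ∧ p), w2   [¬□-rule on 4: fresh world w2, w1Rw2]
9. ¬p, w2   [¬∧-rule on 8 (branches; this branch)]
Accessibility: w0Rw1, w1Rw2
The negation has an open branch (countermodel exists).

No, not valid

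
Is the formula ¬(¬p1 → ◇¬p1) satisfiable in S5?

Unsatisfiable

1. ¬(¬p1 → ◇¬p1), u
2. ¬p1, u
3. ¬◇¬p1, u
4. p1, u
Accessibility: uRu
Branch closes: p1 and ¬p1 both at u.
All branches of the tableau close; one closing branch shown above.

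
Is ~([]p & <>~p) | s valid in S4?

Valid in S4

Tableau for the negation ~(~([]p & <>~p) | s):
1. ~(~([]p & <>~p) | s), 0
2. []p & <>~p, 0
3. ~s, 0
4. []p, 0
5. <>~p, 0
6. p, 0
7. ~p, 1
8. p, 1
Accessibility: 0R0, 0R1, 1R1
Branch closes: p and ~p both at 1.
All branches of the negation close; one closing branch shown above.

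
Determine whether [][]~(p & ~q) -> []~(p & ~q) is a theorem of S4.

Yes, valid

Tableau for the negation ~([][]~(p & ~q) -> []~(p & ~q)):
1. ~([][]~(p & ~q) -> []~(p & ~q)), w0
2. [][]~(p & ~q), w0
3. ~[]~(p & ~q), w0
4. []~(p & ~q), w0
5. ~(p & ~q), w0
6. q, w0
7. p & ~q, w1
8. p, w1
9. ~q, w1
10. []~(p & ~q), w1
11. ~(p & ~q), w1
12. q, w1
Accessibility: w0Rw0, w0Rw1, w1Rw1
Branch closes: q and ~q both at w1.
Every branch of the negation's tableau closes; the branch above is one of them.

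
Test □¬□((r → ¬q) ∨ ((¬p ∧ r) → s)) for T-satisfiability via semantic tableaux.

1. □¬□((r → ¬q) ∨ ((¬p ∧ r) → s)), 0
2. ¬□((r → ¬q) ∨ ((¬p ∧ r) → s)), 0
3. ¬((r → ¬q) ∨ ((¬p ∧ r) → s)), 1
4. ¬(r → ¬q), 1
5. ¬((¬p ∧ r) → s), 1
6. r, 1
7. q, 1
8. ¬p ∧ r, 1
9. ¬s, 1
10. ¬p, 1
11. ¬□((r → ¬q) ∨ ((¬p ∧ r) → s)), 1
12. ¬((r → ¬q) ∨ ((¬p ∧ r) → s)), 2
13. ¬(r → ¬q), 2
14. ¬((¬p ∧ r) → s), 2
15. r, 2
16. q, 2
17. ¬p ∧ r, 2
18. ¬s, 2
19. ¬p, 2
Accessibility: 0R0, 0R1, 1R1, 1R2, 2R2

Yes, satisfiable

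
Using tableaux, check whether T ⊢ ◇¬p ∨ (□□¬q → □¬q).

Valid in T

Tableau for the negation ¬(◇¬p ∨ (□□¬q → □¬q)):
1. ¬(◇¬p ∨ (□□¬q → □¬q)), u
2. ¬◇¬p, u   [¬∨-rule on 1]
3. ¬(□□¬q → □¬q), u   [¬∨-rule on 1]
4. □□¬q, u   [¬→-rule on 3]
5. ¬□¬q, u   [¬→-rule on 3]
6. p, u   [¬◇-rule on 2 via uRu]
7. □¬q, u   [□-rule on 4 via uRu]
8. ¬q, u   [□-rule on 7 via uRu]
9. q, v   [¬□-rule on 5: fresh world v, uRv]
10. p, v   [¬◇-rule on 2 via uRv]
11. □¬q, v   [□-rule on 4 via uRv]
12. ¬q, v   [□-rule on 7 via uRv]
Accessibility: uRu, uRv, vRv
Branch closes: q and ¬q both at v.
Every branch of the negation's tableau closes; the branch above is one of them.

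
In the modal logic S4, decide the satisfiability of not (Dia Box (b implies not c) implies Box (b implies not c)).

Satisfiable (open branch found)

1. not (Dia Box (b implies not c) implies Box (b implies not c)), u
2. Dia Box (b implies not c), u
3. not Box (b implies not c), u
4. Box (b implies not c), v
5. b implies not c, v
6. not c, v
7. not (b implies not c), w
8. b, w
9. c, w
Accessibility: uRu, uRv, uRw, vRv, wRw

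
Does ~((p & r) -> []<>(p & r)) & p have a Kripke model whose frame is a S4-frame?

Satisfiable

1. ~((p & r) -> []<>(p & r)) & p, 0
2. ~((p & r) -> []<>(p & r)), 0
3. p, 0
4. p & r, 0
5. ~[]<>(p & r), 0
6. r, 0
7. ~<>(p & r), 1
8. ~(p & r), 1
9. ~r, 1
Accessibility: 0R0, 0R1, 1R1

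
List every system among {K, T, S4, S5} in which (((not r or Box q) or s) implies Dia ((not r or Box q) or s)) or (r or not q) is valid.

T-tableau for the negation not ((((not r or Box q) or s) implies Dia ((not r or Box q) or s)) or (r or not q)):
1. not ((((not r or Box q) or s) implies Dia ((not r or Box q) or s)) or (r or not q)), 0
2. not (((not r or Box q) or s) implies Dia ((not r or Box q) or s)), 0   [neg-or-rule on 1]
3. not (r or not q), 0   [neg-or-rule on 1]
4. (not r or Box q) or s, 0   [neg-implies-rule on 2]
5. not Dia ((not r or Box q) or s), 0   [neg-implies-rule on 2]
6. not r, 0   [neg-or-rule on 3]
7. q, 0   [neg-or-rule on 3]
8. not ((not r or Box q) or s), 0   [neg-Dia-rule on 5 via 0R0]
9. not (not r or Box q), 0   [neg-or-rule on 8]
10. not s, 0   [neg-or-rule on 8]
11. r, 0   [neg-or-rule on 9]
12. not Box q, 0   [neg-or-rule on 9]
Accessibility: 0R0
Branch closes: r and not r both at 0.
Every branch closes (one shown): valid in T, hence also in S4, S5 (every theorem of T is a theorem of S4 and S5).
K-tableau for the negation not ((((not r or Box q) or s) implies Dia ((not r or Box q) or s)) or (r or not q)):
1. not ((((not r or Box q) or s) implies Dia ((not r or Box q) or s)) or (r or not q)), 0
2. not (((not r or Box q) or s) implies Dia ((not r or Box q) or s)), 0   [neg-or-rule on 1]
3. not (r or not q), 0   [neg-or-rule on 1]
4. (not r or Box q) or s, 0   [neg-implies-rule on 2]
5. not Dia ((not r or Box q) or s), 0   [neg-implies-rule on 2]
6. not r, 0   [neg-or-rule on 3]
7. q, 0   [neg-or-rule on 3]
8. s, 0   [or-rule on 4 (branches; this branch)]
Complete open branch: countermodel on a K-frame, so not valid in K.

T, S4, S5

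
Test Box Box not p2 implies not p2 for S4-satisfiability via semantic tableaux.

1. Box Box not p2 implies not p2, 0
2. not p2, 0
Accessibility: 0R0

Satisfiable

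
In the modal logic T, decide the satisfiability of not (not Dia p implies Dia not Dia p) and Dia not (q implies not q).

1. not (not Dia p implies Dia not Dia p) and Dia not (q implies not q), u
2. not (not Dia p implies Dia not Dia p), u
3. Dia not (q implies not q), u
4. not Dia p, u
5. not Dia not Dia p, u
6. not p, u
7. Dia p, u
8. not (q implies not q), v
9. q, v
10. not p, v
11. Dia p, v
12. p, w
13. not p, w
Accessibility: uRu, uRv, uRw, vRv, wRw
Branch closes: p and not p both at w.
Every branch closes; the branch above is one of them.

Unsatisfiable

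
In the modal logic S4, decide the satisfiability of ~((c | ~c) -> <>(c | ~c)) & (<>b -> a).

1. ~((c | ~c) -> <>(c | ~c)) & (<>b -> a), 0
2. ~((c | ~c) -> <>(c | ~c)), 0
3. <>b -> a, 0
4. c | ~c, 0
5. ~<>(c | ~c), 0
6. ~(c | ~c), 0
7. ~c, 0
8. c, 0
Accessibility: 0R0
Branch closes: c and ~c both at 0.
(One branch shown.) All branches close.

No, unsatisfiable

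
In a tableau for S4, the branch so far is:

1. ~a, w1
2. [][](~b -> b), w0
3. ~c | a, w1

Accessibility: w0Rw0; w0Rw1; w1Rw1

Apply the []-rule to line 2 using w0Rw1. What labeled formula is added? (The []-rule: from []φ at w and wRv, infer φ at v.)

[](~b -> b), w1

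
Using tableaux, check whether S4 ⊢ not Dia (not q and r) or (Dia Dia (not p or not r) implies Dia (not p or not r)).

Yes, valid

Tableau for the negation not (not Dia (not q and r) or (Dia Dia (not p or not r) implies Dia (not p or not r))):
1. not (not Dia (not q and r) or (Dia Dia (not p or not r) implies Dia (not p or not r))), 0
2. Dia (not q and r), 0   [neg-or-rule on 1]
3. not (Dia Dia (not p or not r) implies Dia (not p or not r)), 0   [neg-or-rule on 1]
4. Dia Dia (not p or not r), 0   [neg-implies-rule on 3]
5. not Dia (not p or not r), 0   [neg-implies-rule on 3]
6. not (not p or not r), 0   [neg-Dia-rule on 5 via 0R0]
7. p, 0   [neg-or-rule on 6]
8. r, 0   [neg-or-rule on 6]
9. not q and r, 1   [Dia-rule on 2: fresh world 1, 0R1]
10. not q, 1   [and-rule on 9]
11. r, 1   [and-rule on 9]
12. not (not p or not r), 1   [neg-Dia-rule on 5 via 0R1]
13. p, 1   [neg-or-rule on 12]
14. Dia (not p or not r), 2   [Dia-rule on 4: fresh world 2, 0R2]
15. not (not p or not r), 2   [neg-Dia-rule on 5 via 0R2]
16. p, 2   [neg-or-rule on 15]
17. r, 2   [neg-or-rule on 15]
18. not p or not r, 3   [Dia-rule on 14: fresh world 3, 2R3]
19. not (not p or not r), 3   [neg-Dia-rule on 5 via 0R3]
20. p, 3   [neg-or-rule on 19]
21. r, 3   [neg-or-rule on 19]
22. not r, 3   [or-rule on 18 (branches; this branch)]
Accessibility: 0R0, 0R1, 0R2, 0R3, 1R1, 2R2, 2R3, 3R3
Branch closes: r and not r both at 3.
Every branch of the negation's tableau closes; the branch above is one of them.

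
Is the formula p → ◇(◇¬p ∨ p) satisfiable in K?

Satisfiable

1. p → ◇(◇¬p ∨ p), 0
2. ◇(◇¬p ∨ p), 0
3. ◇¬p ∨ p, 1
4. p, 1
Accessibility: 0R1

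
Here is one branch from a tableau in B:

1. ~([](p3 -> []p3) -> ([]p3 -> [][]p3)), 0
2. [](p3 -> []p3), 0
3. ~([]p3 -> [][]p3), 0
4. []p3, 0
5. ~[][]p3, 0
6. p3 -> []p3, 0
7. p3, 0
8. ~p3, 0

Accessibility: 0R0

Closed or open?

Both p3 and ~p3 appear at 0.

Closed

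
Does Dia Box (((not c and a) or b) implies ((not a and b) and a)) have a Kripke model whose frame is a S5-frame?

1. Dia Box (((not c and a) or b) implies ((not a and b) and a)), w0
2. Box (((not c and a) or b) implies ((not a and b) and a)), w1
3. ((not c and a) or b) implies ((not a and b) and a), w0
4. ((not c and a) or b) implies ((not a and b) and a), w1
5. not ((not c and a) or b), w0
6. not (not c and a), w0
7. not b, w0
8. not ((not c and a) or b), w1
9. not (not c and a), w1
10. not b, w1
11. not a, w0
12. not a, w1
Accessibility: w0Rw0, w0Rw1, w1Rw0, w1Rw1

Satisfiable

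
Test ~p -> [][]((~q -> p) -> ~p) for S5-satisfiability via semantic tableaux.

1. ~p -> [][]((~q -> p) -> ~p), u
2. [][]((~q -> p) -> ~p), u
3. []((~q -> p) -> ~p), u
4. (~q -> p) -> ~p, u
5. ~p, u
Accessibility: uRu

Satisfiable (open branch found)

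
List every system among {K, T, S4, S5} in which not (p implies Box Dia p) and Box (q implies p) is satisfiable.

K, T, S4

S4-tableau for the formula:
1. not (p implies Box Dia p) and Box (q implies p), 0
2. not (p implies Box Dia p), 0   [and-rule on 1]
3. Box (q implies p), 0   [and-rule on 1]
4. p, 0   [neg-implies-rule on 2]
5. not Box Dia p, 0   [neg-implies-rule on 2]
6. q implies p, 0   [Box-rule on 3 via 0R0]
7. not Dia p, 1   [neg-Box-rule on 5: fresh world 1, 0R1]
8. q implies p, 1   [Box-rule on 3 via 0R1]
9. not p, 1   [neg-Dia-rule on 7 via 1R1]
10. not q, 1   [implies-rule on 8 (branches; this branch)]
Accessibility: 0R0, 0R1, 1R1
Complete open branch: satisfiable in S4, hence also in K, T (this S4-model is also a K-model and a T-model).
S5-tableau for the formula:
1. not (p implies Box Dia p) and Box (q implies p), 0
2. not (p implies Box Dia p), 0   [and-rule on 1]
3. Box (q implies p), 0   [and-rule on 1]
4. p, 0   [neg-implies-rule on 2]
5. not Box Dia p, 0   [neg-implies-rule on 2]
6. q implies p, 0   [Box-rule on 3 via 0R0]
7. not Dia p, 1   [neg-Box-rule on 5: fresh world 1, 0R1]
8. q implies p, 1   [Box-rule on 3 via 0R1]
9. not p, 0   [neg-Dia-rule on 7 via 1R0]
Accessibility: 0R0, 0R1, 1R0, 1R1
Branch closes: p and not p both at 0.
Every branch closes (one shown): unsatisfiable in S5.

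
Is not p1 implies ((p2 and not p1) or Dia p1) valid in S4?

No, not valid

Tableau for the negation not (not p1 implies ((p2 and not p1) or Dia p1)):
1. not (not p1 implies ((p2 and not p1) or Dia p1)), u
2. not p1, u   [neg-implies-rule on 1]
3. not ((p2 and not p1) or Dia p1), u   [neg-implies-rule on 1]
4. not (p2 and not p1), u   [neg-or-rule on 3]
5. not Dia p1, u   [neg-or-rule on 3]
6. not p2, u   [neg-and-rule on 4 (branches; this branch)]
Accessibility: uRu
The negation has an open branch (countermodel exists).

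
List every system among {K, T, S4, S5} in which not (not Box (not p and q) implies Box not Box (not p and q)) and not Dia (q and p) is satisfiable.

S4-tableau for the formula:
1. not (not Box (not p and q) implies Box not Box (not p and q)) and not Dia (q and p), w0
2. not (not Box (not p and q) implies Box not Box (not p and q)), w0   [and-rule on 1]
3. not Dia (q and p), w0   [and-rule on 1]
4. not Box (not p and q), w0   [neg-implies-rule on 2]
5. not Box not Box (not p and q), w0   [neg-implies-rule on 2]
6. not (q and p), w0   [neg-Dia-rule on 3 via w0Rw0]
7. not p, w0   [neg-and-rule on 6 (branches; this branch)]
8. not (not p and q), w1   [neg-Box-rule on 4: fresh world w1, w0Rw1]
9. not (q and p), w1   [neg-Dia-rule on 3 via w0Rw1]
10. not q, w1   [neg-and-rule on 8 (branches; this branch)]
11. not p, w1   [neg-and-rule on 9 (branches; this branch)]
12. Box (not p and q), w2   [neg-Box-rule on 5: fresh world w2, w0Rw2]
13. not (q and p), w2   [neg-Dia-rule on 3 via w0Rw2]
14. not p and q, w2   [Box-rule on 12 via w2Rw2]
15. not p, w2   [and-rule on 14]
16. q, w2   [and-rule on 14]
Accessibility: w0Rw0, w0Rw1, w0Rw2, w1Rw1, w2Rw2
Complete open branch: satisfiable in S4, hence also in K, T (this S4-model is also a K-model and a T-model).
S5-tableau for the formula:
1. not (not Box (not p and q) implies Box not Box (not p and q)) and not Dia (q and p), w0
2. not (not Box (not p and q) implies Box not Box (not p and q)), w0   [and-rule on 1]
3. not Dia (q and p), w0   [and-rule on 1]
4. not Box (not p and q), w0   [neg-implies-rule on 2]
5. not Box not Box (not p and q), w0   [neg-implies-rule on 2]
6. not (q and p), w0   [neg-Dia-rule on 3 via w0Rw0]
7. not p, w0   [neg-and-rule on 6 (branches; this branch)]
8. not (not p and q), w1   [neg-Box-rule on 4: fresh world w1, w0Rw1]
9. not (q and p), w1   [neg-Dia-rule on 3 via w0Rw1]
10. not q, w1   [neg-and-rule on 8 (branches; this branch)]
11. not p, w1   [neg-and-rule on 9 (branches; this branch)]
12. Box (not p and q), w2   [neg-Box-rule on 5: fresh world w2, w0Rw2]
13. not (q and p), w2   [neg-Dia-rule on 3 via w0Rw2]
14. not p and q, w0   [Box-rule on 12 via w2Rw0]
15. q, w0   [and-rule on 14]
16. not p and q, w1   [Box-rule on 12 via w2Rw1]
17. q, w1   [and-rule on 16]
Accessibility: w0Rw0, w0Rw1, w0Rw2, w1Rw0, w1Rw1, w1Rw2, w2Rw0, w2Rw1, w2Rw2
Branch closes: q and not q both at w1.
Every branch closes (one shown): unsatisfiable in S5.

K, T, S4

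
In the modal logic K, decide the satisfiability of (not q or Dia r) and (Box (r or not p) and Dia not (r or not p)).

Unsatisfiable

1. (not q or Dia r) and (Box (r or not p) and Dia not (r or not p)), w0
2. not q or Dia r, w0   [and-rule on 1]
3. Box (r or not p) and Dia not (r or not p), w0   [and-rule on 1]
4. Box (r or not p), w0   [and-rule on 3]
5. Dia not (r or not p), w0   [and-rule on 3]
6. Dia r, w0   [or-rule on 2 (branches; this branch)]
7. not (r or not p), w1   [Dia-rule on 5: fresh world w1, w0Rw1]
8. not r, w1   [neg-or-rule on 7]
9. p, w1   [neg-or-rule on 7]
10. r or not p, w1   [Box-rule on 4 via w0Rw1]
11. not p, w1   [or-rule on 10 (branches; this branch)]
Accessibility: w0Rw1
Branch closes: p and not p both at w1.
(One branch shown.) All branches close.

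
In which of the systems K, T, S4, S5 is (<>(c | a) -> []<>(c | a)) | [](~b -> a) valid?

S5

S5-tableau for the negation ~((<>(c | a) -> []<>(c | a)) | [](~b -> a)):
1. ~((<>(c | a) -> []<>(c | a)) | [](~b -> a)), w0
2. ~(<>(c | a) -> []<>(c | a)), w0
3. ~[](~b -> a), w0
4. <>(c | a), w0
5. ~[]<>(c | a), w0
6. ~(~b -> a), w1
7. ~b, w1
8. ~a, w1
9. c | a, w2
10. a, w2
11. ~<>(c | a), w3
12. ~(c | a), w0
13. ~c, w0
14. ~a, w0
15. ~(c | a), w1
16. ~c, w1
17. ~(c | a), w2
18. ~c, w2
19. ~a, w2
Accessibility: w0Rw0, w0Rw1, w0Rw2, w0Rw3, w1Rw0, w1Rw1, w1Rw2, w1Rw3, w2Rw0, w2Rw1, w2Rw2, w2Rw3, w3Rw0, w3Rw1, w3Rw2, w3Rw3
Branch closes: a and ~a both at w2.
Every branch closes (one shown): valid in S5.
S4-tableau for the negation ~((<>(c | a) -> []<>(c | a)) | [](~b -> a)):
1. ~((<>(c | a) -> []<>(c | a)) | [](~b -> a)), w0
2. ~(<>(c | a) -> []<>(c | a)), w0
3. ~[](~b -> a), w0
4. <>(c | a), w0
5. ~[]<>(c | a), w0
6. ~(~b -> a), w1
7. ~b, w1
8. ~a, w1
9. c | a, w2
10. a, w2
11. ~<>(c | a), w3
12. ~(c | a), w3
13. ~c, w3
14. ~a, w3
Accessibility: w0Rw0, w0Rw1, w0Rw2, w0Rw3, w1Rw1, w2Rw2, w3Rw3
Complete open branch: countermodel on an S4-frame, so not valid in S4, nor in K, T (the same frame is also a K-frame and a T-frame).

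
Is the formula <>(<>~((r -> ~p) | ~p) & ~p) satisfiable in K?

Satisfiable

1. <>(<>~((r -> ~p) | ~p) & ~p), w0
2. <>~((r -> ~p) | ~p) & ~p, w1
3. <>~((r -> ~p) | ~p), w1
4. ~p, w1
5. ~((r -> ~p) | ~p), w2
6. ~(r -> ~p), w2
7. p, w2
8. r, w2
Accessibility: w0Rw1, w1Rw2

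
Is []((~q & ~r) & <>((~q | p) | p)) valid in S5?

Tableau for the negation ~[]((~q & ~r) & <>((~q | p) | p)):
1. ~[]((~q & ~r) & <>((~q | p) | p)), w0
2. ~((~q & ~r) & <>((~q | p) | p)), w1
3. ~<>((~q | p) | p), w1
4. ~((~q | p) | p), w0
5. ~(~q | p), w0
6. ~p, w0
7. q, w0
8. ~((~q | p) | p), w1
9. ~(~q | p), w1
10. ~p, w1
11. q, w1
Accessibility: w0Rw0, w0Rw1, w1Rw0, w1Rw1
The negation has an open branch (countermodel exists).

No, not valid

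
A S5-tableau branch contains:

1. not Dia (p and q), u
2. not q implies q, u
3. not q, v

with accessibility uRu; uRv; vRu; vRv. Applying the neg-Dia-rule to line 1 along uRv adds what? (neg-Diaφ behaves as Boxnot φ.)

not (p and q), v

neg-Diaφ behaves as Boxnot φ: propagate the negated body to each accessible world.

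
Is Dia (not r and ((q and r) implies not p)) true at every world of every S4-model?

Invalid (countermodel exists)

Tableau for the negation not Dia (not r and ((q and r) implies not p)):
1. not Dia (not r and ((q and r) implies not p)), 0
2. not (not r and ((q and r) implies not p)), 0
3. not ((q and r) implies not p), 0
4. q and r, 0
5. p, 0
6. q, 0
7. r, 0
Accessibility: 0R0
The negation has an open branch (countermodel exists).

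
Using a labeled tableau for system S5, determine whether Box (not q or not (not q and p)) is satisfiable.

Satisfiable

1. Box (not q or not (not q and p)), u
2. not q or not (not q and p), u
3. not (not q and p), u
4. not p, u
Accessibility: uRu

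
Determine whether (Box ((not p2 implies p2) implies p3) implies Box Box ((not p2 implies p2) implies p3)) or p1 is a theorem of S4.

Valid

Tableau for the negation not ((Box ((not p2 implies p2) implies p3) implies Box Box ((not p2 implies p2) implies p3)) or p1):
1. not ((Box ((not p2 implies p2) implies p3) implies Box Box ((not p2 implies p2) implies p3)) or p1), 0
2. not (Box ((not p2 implies p2) implies p3) implies Box Box ((not p2 implies p2) implies p3)), 0   [neg-or-rule on 1]
3. not p1, 0   [neg-or-rule on 1]
4. Box ((not p2 implies p2) implies p3), 0   [neg-implies-rule on 2]
5. not Box Box ((not p2 implies p2) implies p3), 0   [neg-implies-rule on 2]
6. (not p2 implies p2) implies p3, 0   [Box-rule on 4 via 0R0]
7. not (not p2 implies p2), 0   [implies-rule on 6 (branches; this branch)]
8. not p2, 0   [neg-implies-rule on 7]
9. not Box ((not p2 implies p2) implies p3), 1   [neg-Box-rule on 5: fresh world 1, 0R1]
10. (not p2 implies p2) implies p3, 1   [Box-rule on 4 via 0R1]
11. not (not p2 implies p2), 1   [implies-rule on 10 (branches; this branch)]
12. not p2, 1   [neg-implies-rule on 11]
13. not ((not p2 implies p2) implies p3), 2   [neg-Box-rule on 9: fresh world 2, 1R2]
14. not p2 implies p2, 2   [neg-implies-rule on 13]
15. not p3, 2   [neg-implies-rule on 13]
16. (not p2 implies p2) implies p3, 2   [Box-rule on 4 via 0R2]
17. p2, 2   [implies-rule on 14 (branches; this branch)]
18. not (not p2 implies p2), 2   [implies-rule on 16 (branches; this branch)]
19. not p2, 2   [neg-implies-rule on 18]
Accessibility: 0R0, 0R1, 0R2, 1R1, 1R2, 2R2
Branch closes: p2 and not p2 both at 2.
Every branch of the negation's tableau closes; the branch above is one of them.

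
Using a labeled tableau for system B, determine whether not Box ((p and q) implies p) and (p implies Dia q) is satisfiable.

Unsatisfiable (every branch closes)

1. not Box ((p and q) implies p) and (p implies Dia q), w0
2. not Box ((p and q) implies p), w0
3. p implies Dia q, w0
4. Dia q, w0
5. not ((p and q) implies p), w1
6. p and q, w1
7. not p, w1
8. p, w1
9. q, w1
Accessibility: w0Rw0, w0Rw1, w1Rw0, w1Rw1
Branch closes: p and not p both at w1.
Every branch closes; the branch above is one of them.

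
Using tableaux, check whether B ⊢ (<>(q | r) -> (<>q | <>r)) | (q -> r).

Yes, valid

Tableau for the negation ~((<>(q | r) -> (<>q | <>r)) | (q -> r)):
1. ~((<>(q | r) -> (<>q | <>r)) | (q -> r)), 0
2. ~(<>(q | r) -> (<>q | <>r)), 0   [~|-rule on 1]
3. ~(q -> r), 0   [~|-rule on 1]
4. <>(q | r), 0   [~->-rule on 2]
5. ~(<>q | <>r), 0   [~->-rule on 2]
6. q, 0   [~->-rule on 3]
7. ~r, 0   [~->-rule on 3]
8. ~<>q, 0   [~|-rule on 5]
9. ~<>r, 0   [~|-rule on 5]
10. ~q, 0   [~<>-rule on 8 via 0R0]
Accessibility: 0R0
Branch closes: q and ~q both at 0.
Every branch of the negation's tableau closes; the branch above is one of them.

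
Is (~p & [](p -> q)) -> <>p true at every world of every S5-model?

Tableau for the negation ~((~p & [](p -> q)) -> <>p):
1. ~((~p & [](p -> q)) -> <>p), 0
2. ~p & [](p -> q), 0
3. ~<>p, 0
4. ~p, 0
5. [](p -> q), 0
6. p -> q, 0
7. q, 0
Accessibility: 0R0
The negation has an open branch (countermodel exists).

No, not valid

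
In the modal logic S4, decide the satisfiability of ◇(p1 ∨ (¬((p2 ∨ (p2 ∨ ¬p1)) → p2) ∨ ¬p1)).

Satisfiable (open branch found)

1. ◇(p1 ∨ (¬((p2 ∨ (p2 ∨ ¬p1)) → p2) ∨ ¬p1)), w0
2. p1 ∨ (¬((p2 ∨ (p2 ∨ ¬p1)) → p2) ∨ ¬p1), w1   [◇-rule on 1: fresh world w1, w0Rw1]
3. ¬((p2 ∨ (p2 ∨ ¬p1)) → p2) ∨ ¬p1, w1   [∨-rule on 2 (branches; this branch)]
4. ¬p1, w1   [∨-rule on 3 (branches; this branch)]
Accessibility: w0Rw0, w0Rw1, w1Rw1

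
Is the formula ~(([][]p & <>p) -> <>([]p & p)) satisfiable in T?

Unsatisfiable

1. ~(([][]p & <>p) -> <>([]p & p)), w0
2. [][]p & <>p, w0
3. ~<>([]p & p), w0
4. [][]p, w0
5. <>p, w0
6. ~([]p & p), w0
7. []p, w0
8. p, w0
9. ~[]p, w0
10. p, w1
11. ~([]p & p), w1
12. []p, w1
13. ~[]p, w1
14. ~p, w2
15. ~([]p & p), w2
16. []p, w2
17. p, w2
Accessibility: w0Rw0, w0Rw1, w0Rw2, w1Rw1, w2Rw2
Branch closes: p and ~p both at w2.
All branches of the tableau close; one closing branch shown above.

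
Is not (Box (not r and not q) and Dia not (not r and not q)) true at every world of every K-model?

Tableau for the negation Box (not r and not q) and Dia not (not r and not q):
1. Box (not r and not q) and Dia not (not r and not q), 0
2. Box (not r and not q), 0   [and-rule on 1]
3. Dia not (not r and not q), 0   [and-rule on 1]
4. not (not r and not q), 1   [Dia-rule on 3: fresh world 1, 0R1]
5. not r and not q, 1   [Box-rule on 2 via 0R1]
6. not r, 1   [and-rule on 5]
7. not q, 1   [and-rule on 5]
8. q, 1   [neg-and-rule on 4 (branches; this branch)]
Accessibility: 0R1
Branch closes: q and not q both at 1.
All branches of the negation close; one closing branch shown above.

Valid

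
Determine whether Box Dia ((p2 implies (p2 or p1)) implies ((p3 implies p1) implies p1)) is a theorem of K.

Tableau for the negation not Box Dia ((p2 implies (p2 or p1)) implies ((p3 implies p1) implies p1)):
1. not Box Dia ((p2 implies (p2 or p1)) implies ((p3 implies p1) implies p1)), w0
2. not Dia ((p2 implies (p2 or p1)) implies ((p3 implies p1) implies p1)), w1
Accessibility: w0Rw1
The negation has an open branch (countermodel exists).

Invalid (countermodel exists)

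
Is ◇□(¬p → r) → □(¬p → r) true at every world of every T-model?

Tableau for the negation ¬(◇□(¬p → r) → □(¬p → r)):
1. ¬(◇□(¬p → r) → □(¬p → r)), w0
2. ◇□(¬p → r), w0   [¬→-rule on 1]
3. ¬□(¬p → r), w0   [¬→-rule on 1]
4. □(¬p → r), w1   [◇-rule on 2: fresh world w1, w0Rw1]
5. ¬p → r, w1   [□-rule on 4 via w1Rw1]
6. r, w1   [→-rule on 5 (branches; this branch)]
7. ¬(¬p → r), w2   [¬□-rule on 3: fresh world w2, w0Rw2]
8. ¬p, w2   [¬→-rule on 7]
9. ¬r, w2   [¬→-rule on 7]
Accessibility: w0Rw0, w0Rw1, w0Rw2, w1Rw1, w2Rw2
The negation has an open branch (countermodel exists).

Not valid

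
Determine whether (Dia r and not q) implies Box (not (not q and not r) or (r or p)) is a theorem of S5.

No, not valid

Tableau for the negation not ((Dia r and not q) implies Box (not (not q and not r) or (r or p))):
1. not ((Dia r and not q) implies Box (not (not q and not r) or (r or p))), w0
2. Dia r and not q, w0
3. not Box (not (not q and not r) or (r or p)), w0
4. Dia r, w0
5. not q, w0
6. not (not (not q and not r) or (r or p)), w1
7. not q and not r, w1
8. not (r or p), w1
9. not q, w1
10. not r, w1
11. not p, w1
12. r, w2
Accessibility: w0Rw0, w0Rw1, w0Rw2, w1Rw0, w1Rw1, w1Rw2, w2Rw0, w2Rw1, w2Rw2
The negation has an open branch (countermodel exists).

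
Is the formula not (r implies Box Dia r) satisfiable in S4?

1. not (r implies Box Dia r), 0
2. r, 0
3. not Box Dia r, 0
4. not Dia r, 1
5. not r, 1
Accessibility: 0R0, 0R1, 1R1

Yes, satisfiable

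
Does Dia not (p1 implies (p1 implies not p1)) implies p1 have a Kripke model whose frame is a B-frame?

1. Dia not (p1 implies (p1 implies not p1)) implies p1, 0
2. p1, 0
Accessibility: 0R0

Yes, satisfiable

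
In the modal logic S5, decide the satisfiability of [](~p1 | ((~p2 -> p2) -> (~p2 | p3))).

Satisfiable (open branch found)

1. [](~p1 | ((~p2 -> p2) -> (~p2 | p3))), u
2. ~p1 | ((~p2 -> p2) -> (~p2 | p3)), u
3. (~p2 -> p2) -> (~p2 | p3), u
4. ~p2 | p3, u
5. p3, u
Accessibility: uRu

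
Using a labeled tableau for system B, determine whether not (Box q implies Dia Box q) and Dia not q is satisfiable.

No, unsatisfiable

1. not (Box q implies Dia Box q) and Dia not q, w0
2. not (Box q implies Dia Box q), w0
3. Dia not q, w0
4. Box q, w0
5. not Dia Box q, w0
6. q, w0
7. not Box q, w0
8. not q, w1
9. q, w1
Accessibility: w0Rw0, w0Rw1, w1Rw0, w1Rw1
Branch closes: q and not q both at w1.
Every branch closes; the branch above is one of them.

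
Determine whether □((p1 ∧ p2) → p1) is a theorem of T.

Tableau for the negation ¬□((p1 ∧ p2) → p1):
1. ¬□((p1 ∧ p2) → p1), u
2. ¬((p1 ∧ p2) → p1), v   [¬□-rule on 1: fresh world v, uRv]
3. p1 ∧ p2, v   [¬→-rule on 2]
4. ¬p1, v   [¬→-rule on 2]
5. p1, v   [∧-rule on 3]
6. p2, v   [∧-rule on 3]
Accessibility: uRu, uRv, vRv
Branch closes: p1 and ¬p1 both at v.
All branches of the negation close; one closing branch shown above.

Yes, valid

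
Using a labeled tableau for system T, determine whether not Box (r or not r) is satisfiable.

1. not Box (r or not r), u
2. not (r or not r), v   [neg-Box-rule on 1: fresh world v, uRv]
3. not r, v   [neg-or-rule on 2]
4. r, v   [neg-or-rule on 2]
Accessibility: uRu, uRv, vRv
Branch closes: r and not r both at v.
Every branch closes; the branch above is one of them.

Unsatisfiable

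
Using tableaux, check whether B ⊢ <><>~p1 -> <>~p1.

Invalid (countermodel exists)

Tableau for the negation ~(<><>~p1 -> <>~p1):
1. ~(<><>~p1 -> <>~p1), w0
2. <><>~p1, w0   [~->-rule on 1]
3. ~<>~p1, w0   [~->-rule on 1]
4. p1, w0   [~<>-rule on 3 via w0Rw0]
5. <>~p1, w1   [<>-rule on 2: fresh world w1, w0Rw1]
6. p1, w1   [~<>-rule on 3 via w0Rw1]
7. ~p1, w2   [<>-rule on 5: fresh world w2, w1Rw2]
Accessibility: w0Rw0, w0Rw1, w1Rw0, w1Rw1, w1Rw2, w2Rw1, w2Rw2
The negation has an open branch (countermodel exists).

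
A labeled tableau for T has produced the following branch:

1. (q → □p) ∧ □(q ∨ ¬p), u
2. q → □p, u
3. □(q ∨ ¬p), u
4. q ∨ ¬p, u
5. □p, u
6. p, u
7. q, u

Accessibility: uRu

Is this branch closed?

No world carries both an atom and its negation.

Open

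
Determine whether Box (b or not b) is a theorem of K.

Yes, valid

Tableau for the negation not Box (b or not b):
1. not Box (b or not b), w0
2. not (b or not b), w1
3. not b, w1
4. b, w1
Accessibility: w0Rw1
Branch closes: b and not b both at w1.
All branches of the negation close; one closing branch shown above.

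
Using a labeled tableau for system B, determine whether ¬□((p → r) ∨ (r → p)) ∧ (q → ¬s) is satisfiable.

1. ¬□((p → r) ∨ (r → p)) ∧ (q → ¬s), w0
2. ¬□((p → r) ∨ (r → p)), w0
3. q → ¬s, w0
4. ¬s, w0
5. ¬((p → r) ∨ (r → p)), w1
6. ¬(p → r), w1
7. ¬(r → p), w1
8. p, w1
9. ¬r, w1
10. r, w1
11. ¬p, w1
Accessibility: w0Rw0, w0Rw1, w1Rw0, w1Rw1
Branch closes: r and ¬r both at w1.
(One branch shown.) All branches close.

Unsatisfiable (every branch closes)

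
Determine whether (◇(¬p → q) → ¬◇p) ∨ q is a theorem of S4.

Invalid (countermodel exists)

Tableau for the negation ¬((◇(¬p → q) → ¬◇p) ∨ q):
1. ¬((◇(¬p → q) → ¬◇p) ∨ q), 0
2. ¬(◇(¬p → q) → ¬◇p), 0   [¬∨-rule on 1]
3. ¬q, 0   [¬∨-rule on 1]
4. ◇(¬p → q), 0   [¬→-rule on 2]
5. ◇p, 0   [¬→-rule on 2]
6. ¬p → q, 1   [◇-rule on 4: fresh world 1, 0R1]
7. q, 1   [→-rule on 6 (branches; this branch)]
8. p, 2   [◇-rule on 5: fresh world 2, 0R2]
Accessibility: 0R0, 0R1, 0R2, 1R1, 2R2
The negation has an open branch (countermodel exists).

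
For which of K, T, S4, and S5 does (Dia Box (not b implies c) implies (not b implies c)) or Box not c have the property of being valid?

S5

S5-tableau for the negation not ((Dia Box (not b implies c) implies (not b implies c)) or Box not c):
1. not ((Dia Box (not b implies c) implies (not b implies c)) or Box not c), 0
2. not (Dia Box (not b implies c) implies (not b implies c)), 0
3. not Box not c, 0
4. Dia Box (not b implies c), 0
5. not (not b implies c), 0
6. not b, 0
7. not c, 0
8. c, 1
9. Box (not b implies c), 2
10. not b implies c, 0
11. not b implies c, 1
12. not b implies c, 2
13. c, 0
Accessibility: 0R0, 0R1, 0R2, 1R0, 1R1, 1R2, 2R0, 2R1, 2R2
Branch closes: c and not c both at 0.
Every branch closes (one shown): valid in S5.
S4-tableau for the negation not ((Dia Box (not b implies c) implies (not b implies c)) or Box not c):
1. not ((Dia Box (not b implies c) implies (not b implies c)) or Box not c), 0
2. not (Dia Box (not b implies c) implies (not b implies c)), 0
3. not Box not c, 0
4. Dia Box (not b implies c), 0
5. not (not b implies c), 0
6. not b, 0
7. not c, 0
8. c, 1
9. Box (not b implies c), 2
10. not b implies c, 2
11. c, 2
Accessibility: 0R0, 0R1, 0R2, 1R1, 2R2
Complete open branch: countermodel on an S4-frame, so not valid in S4, nor in K, T (the same frame is also a K-frame and a T-frame).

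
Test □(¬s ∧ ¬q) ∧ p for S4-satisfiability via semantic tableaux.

Satisfiable

1. □(¬s ∧ ¬q) ∧ p, w0
2. □(¬s ∧ ¬q), w0   [∧-rule on 1]
3. p, w0   [∧-rule on 1]
4. ¬s ∧ ¬q, w0   [□-rule on 2 via w0Rw0]
5. ¬s, w0   [∧-rule on 4]
6. ¬q, w0   [∧-rule on 4]
Accessibility: w0Rw0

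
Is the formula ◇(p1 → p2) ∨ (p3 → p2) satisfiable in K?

1. ◇(p1 → p2) ∨ (p3 → p2), 0
2. p3 → p2, 0
3. p2, 0

Satisfiable (open branch found)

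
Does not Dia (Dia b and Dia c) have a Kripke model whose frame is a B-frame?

Satisfiable

1. not Dia (Dia b and Dia c), 0
2. not (Dia b and Dia c), 0   [neg-Dia-rule on 1 via 0R0]
3. not Dia c, 0   [neg-and-rule on 2 (branches; this branch)]
4. not c, 0   [neg-Dia-rule on 3 via 0R0]
Accessibility: 0R0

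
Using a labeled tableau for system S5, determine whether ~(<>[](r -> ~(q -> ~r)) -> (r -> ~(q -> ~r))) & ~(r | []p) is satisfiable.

1. ~(<>[](r -> ~(q -> ~r)) -> (r -> ~(q -> ~r))) & ~(r | []p), u
2. ~(<>[](r -> ~(q -> ~r)) -> (r -> ~(q -> ~r))), u   [&-rule on 1]
3. ~(r | []p), u   [&-rule on 1]
4. <>[](r -> ~(q -> ~r)), u   [~->-rule on 2]
5. ~(r -> ~(q -> ~r)), u   [~->-rule on 2]
6. ~r, u   [~|-rule on 3]
7. ~[]p, u   [~|-rule on 3]
8. r, u   [~->-rule on 5]
9. q -> ~r, u   [~->-rule on 5]
Accessibility: uRu
Branch closes: r and ~r both at u.
(One branch shown.) All branches close.

Unsatisfiable (every branch closes)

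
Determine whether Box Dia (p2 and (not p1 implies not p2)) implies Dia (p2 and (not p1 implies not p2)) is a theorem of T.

Tableau for the negation not (Box Dia (p2 and (not p1 implies not p2)) implies Dia (p2 and (not p1 implies not p2))):
1. not (Box Dia (p2 and (not p1 implies not p2)) implies Dia (p2 and (not p1 implies not p2))), u
2. Box Dia (p2 and (not p1 implies not p2)), u
3. not Dia (p2 and (not p1 implies not p2)), u
4. Dia (p2 and (not p1 implies not p2)), u
5. not (p2 and (not p1 implies not p2)), u
6. not (not p1 implies not p2), u
7. not p1, u
8. p2, u
9. p2 and (not p1 implies not p2), v
10. p2, v
11. not p1 implies not p2, v
12. Dia (p2 and (not p1 implies not p2)), v
13. not (p2 and (not p1 implies not p2)), v
14. p1, v
15. not (not p1 implies not p2), v
16. not p1, v
Accessibility: uRu, uRv, vRv
Branch closes: p1 and not p1 both at v.
Every branch of the negation's tableau closes; the branch above is one of them.

Yes, valid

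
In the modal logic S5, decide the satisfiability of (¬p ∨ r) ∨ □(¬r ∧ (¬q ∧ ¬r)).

Yes, satisfiable

1. (¬p ∨ r) ∨ □(¬r ∧ (¬q ∧ ¬r)), w0
2. □(¬r ∧ (¬q ∧ ¬r)), w0
3. ¬r ∧ (¬q ∧ ¬r), w0
4. ¬r, w0
5. ¬q ∧ ¬r, w0
6. ¬q, w0
Accessibility: w0Rw0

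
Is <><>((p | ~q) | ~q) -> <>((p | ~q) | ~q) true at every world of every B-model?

Tableau for the negation ~(<><>((p | ~q) | ~q) -> <>((p | ~q) | ~q)):
1. ~(<><>((p | ~q) | ~q) -> <>((p | ~q) | ~q)), 0
2. <><>((p | ~q) | ~q), 0
3. ~<>((p | ~q) | ~q), 0
4. ~((p | ~q) | ~q), 0
5. ~(p | ~q), 0
6. q, 0
7. ~p, 0
8. <>((p | ~q) | ~q), 1
9. ~((p | ~q) | ~q), 1
10. ~(p | ~q), 1
11. q, 1
12. ~p, 1
13. (p | ~q) | ~q, 2
14. ~q, 2
Accessibility: 0R0, 0R1, 1R0, 1R1, 1R2, 2R1, 2R2
The negation has an open branch (countermodel exists).

Not valid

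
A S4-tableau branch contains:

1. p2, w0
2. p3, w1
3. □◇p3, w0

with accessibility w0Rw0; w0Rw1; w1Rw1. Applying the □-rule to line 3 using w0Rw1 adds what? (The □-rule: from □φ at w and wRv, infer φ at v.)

◇p3, w1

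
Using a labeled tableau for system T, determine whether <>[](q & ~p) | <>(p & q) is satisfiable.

Satisfiable (open branch found)

1. <>[](q & ~p) | <>(p & q), w0
2. <>(p & q), w0   [|-rule on 1 (branches; this branch)]
3. p & q, w1   [<>-rule on 2: fresh world w1, w0Rw1]
4. p, w1   [&-rule on 3]
5. q, w1   [&-rule on 3]
Accessibility: w0Rw0, w0Rw1, w1Rw1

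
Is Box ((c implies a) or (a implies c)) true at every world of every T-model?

Tableau for the negation not Box ((c implies a) or (a implies c)):
1. not Box ((c implies a) or (a implies c)), 0
2. not ((c implies a) or (a implies c)), 1
3. not (c implies a), 1
4. not (a implies c), 1
5. c, 1
6. not a, 1
7. a, 1
8. not c, 1
Accessibility: 0R0, 0R1, 1R1
Branch closes: a and not a both at 1.
Every branch of the negation's tableau closes; the branch above is one of them.

Valid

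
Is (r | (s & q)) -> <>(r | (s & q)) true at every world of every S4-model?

Tableau for the negation ~((r | (s & q)) -> <>(r | (s & q))):
1. ~((r | (s & q)) -> <>(r | (s & q))), u
2. r | (s & q), u   [~->-rule on 1]
3. ~<>(r | (s & q)), u   [~->-rule on 1]
4. ~(r | (s & q)), u   [~<>-rule on 3 via uRu]
5. ~r, u   [~|-rule on 4]
6. ~(s & q), u   [~|-rule on 4]
7. s & q, u   [|-rule on 2 (branches; this branch)]
8. s, u   [&-rule on 7]
9. q, u   [&-rule on 7]
10. ~q, u   [~&-rule on 6 (branches; this branch)]
Accessibility: uRu
Branch closes: q and ~q both at u.
All branches of the negation close; one closing branch shown above.

Valid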